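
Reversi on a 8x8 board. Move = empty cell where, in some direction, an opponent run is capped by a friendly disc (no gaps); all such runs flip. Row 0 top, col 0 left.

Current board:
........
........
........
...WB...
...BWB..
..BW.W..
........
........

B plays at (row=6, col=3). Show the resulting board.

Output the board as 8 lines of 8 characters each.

Place B at (6,3); scan 8 dirs for brackets.
Dir NW: first cell 'B' (not opp) -> no flip
Dir N: opp run (5,3) capped by B -> flip
Dir NE: first cell '.' (not opp) -> no flip
Dir W: first cell '.' (not opp) -> no flip
Dir E: first cell '.' (not opp) -> no flip
Dir SW: first cell '.' (not opp) -> no flip
Dir S: first cell '.' (not opp) -> no flip
Dir SE: first cell '.' (not opp) -> no flip
All flips: (5,3)

Answer: ........
........
........
...WB...
...BWB..
..BB.W..
...B....
........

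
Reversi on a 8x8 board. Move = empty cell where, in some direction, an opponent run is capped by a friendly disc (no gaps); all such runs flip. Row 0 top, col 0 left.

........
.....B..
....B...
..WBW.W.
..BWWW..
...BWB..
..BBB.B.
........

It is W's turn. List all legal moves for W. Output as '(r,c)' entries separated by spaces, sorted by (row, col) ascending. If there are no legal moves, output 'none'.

(0,4): no bracket -> illegal
(0,5): no bracket -> illegal
(0,6): no bracket -> illegal
(1,3): no bracket -> illegal
(1,4): flips 1 -> legal
(1,6): no bracket -> illegal
(2,2): flips 1 -> legal
(2,3): flips 1 -> legal
(2,5): no bracket -> illegal
(2,6): no bracket -> illegal
(3,1): no bracket -> illegal
(3,5): no bracket -> illegal
(4,1): flips 1 -> legal
(4,6): no bracket -> illegal
(5,1): no bracket -> illegal
(5,2): flips 2 -> legal
(5,6): flips 1 -> legal
(5,7): no bracket -> illegal
(6,1): no bracket -> illegal
(6,5): flips 1 -> legal
(6,7): no bracket -> illegal
(7,1): flips 2 -> legal
(7,2): flips 1 -> legal
(7,3): flips 2 -> legal
(7,4): flips 1 -> legal
(7,5): no bracket -> illegal
(7,6): no bracket -> illegal
(7,7): flips 2 -> legal

Answer: (1,4) (2,2) (2,3) (4,1) (5,2) (5,6) (6,5) (7,1) (7,2) (7,3) (7,4) (7,7)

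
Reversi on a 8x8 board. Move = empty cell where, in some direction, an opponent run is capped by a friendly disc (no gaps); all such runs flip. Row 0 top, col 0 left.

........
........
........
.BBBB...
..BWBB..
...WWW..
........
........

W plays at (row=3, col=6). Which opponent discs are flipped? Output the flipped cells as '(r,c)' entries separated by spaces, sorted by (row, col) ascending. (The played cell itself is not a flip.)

Answer: (4,5)

Derivation:
Dir NW: first cell '.' (not opp) -> no flip
Dir N: first cell '.' (not opp) -> no flip
Dir NE: first cell '.' (not opp) -> no flip
Dir W: first cell '.' (not opp) -> no flip
Dir E: first cell '.' (not opp) -> no flip
Dir SW: opp run (4,5) capped by W -> flip
Dir S: first cell '.' (not opp) -> no flip
Dir SE: first cell '.' (not opp) -> no flip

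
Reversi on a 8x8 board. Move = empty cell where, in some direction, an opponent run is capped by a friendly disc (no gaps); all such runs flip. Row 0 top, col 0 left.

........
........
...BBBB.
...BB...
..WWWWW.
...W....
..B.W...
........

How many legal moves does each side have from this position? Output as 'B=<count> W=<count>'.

Answer: B=7 W=7

Derivation:
-- B to move --
(3,1): no bracket -> illegal
(3,2): no bracket -> illegal
(3,5): flips 2 -> legal
(3,6): no bracket -> illegal
(3,7): no bracket -> illegal
(4,1): no bracket -> illegal
(4,7): no bracket -> illegal
(5,1): flips 1 -> legal
(5,2): flips 1 -> legal
(5,4): flips 1 -> legal
(5,5): flips 1 -> legal
(5,6): flips 1 -> legal
(5,7): no bracket -> illegal
(6,3): flips 2 -> legal
(6,5): no bracket -> illegal
(7,3): no bracket -> illegal
(7,4): no bracket -> illegal
(7,5): no bracket -> illegal
B mobility = 7
-- W to move --
(1,2): flips 2 -> legal
(1,3): flips 2 -> legal
(1,4): flips 2 -> legal
(1,5): flips 2 -> legal
(1,6): flips 2 -> legal
(1,7): no bracket -> illegal
(2,2): flips 1 -> legal
(2,7): no bracket -> illegal
(3,2): no bracket -> illegal
(3,5): no bracket -> illegal
(3,6): no bracket -> illegal
(3,7): no bracket -> illegal
(5,1): no bracket -> illegal
(5,2): no bracket -> illegal
(6,1): no bracket -> illegal
(6,3): no bracket -> illegal
(7,1): flips 1 -> legal
(7,2): no bracket -> illegal
(7,3): no bracket -> illegal
W mobility = 7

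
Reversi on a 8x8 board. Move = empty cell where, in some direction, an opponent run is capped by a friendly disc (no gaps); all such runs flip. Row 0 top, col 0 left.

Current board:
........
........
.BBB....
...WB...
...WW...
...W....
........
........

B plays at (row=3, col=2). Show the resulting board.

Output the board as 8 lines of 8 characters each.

Answer: ........
........
.BBB....
..BBB...
...WW...
...W....
........
........

Derivation:
Place B at (3,2); scan 8 dirs for brackets.
Dir NW: first cell 'B' (not opp) -> no flip
Dir N: first cell 'B' (not opp) -> no flip
Dir NE: first cell 'B' (not opp) -> no flip
Dir W: first cell '.' (not opp) -> no flip
Dir E: opp run (3,3) capped by B -> flip
Dir SW: first cell '.' (not opp) -> no flip
Dir S: first cell '.' (not opp) -> no flip
Dir SE: opp run (4,3), next='.' -> no flip
All flips: (3,3)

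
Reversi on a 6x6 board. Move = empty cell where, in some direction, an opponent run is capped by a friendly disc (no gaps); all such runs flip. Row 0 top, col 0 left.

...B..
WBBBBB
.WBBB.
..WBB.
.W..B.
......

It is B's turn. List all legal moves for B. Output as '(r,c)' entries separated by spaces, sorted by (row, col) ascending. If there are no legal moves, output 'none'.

Answer: (2,0) (3,0) (3,1) (4,2) (5,0)

Derivation:
(0,0): no bracket -> illegal
(0,1): no bracket -> illegal
(2,0): flips 1 -> legal
(3,0): flips 1 -> legal
(3,1): flips 2 -> legal
(4,0): no bracket -> illegal
(4,2): flips 1 -> legal
(4,3): no bracket -> illegal
(5,0): flips 2 -> legal
(5,1): no bracket -> illegal
(5,2): no bracket -> illegal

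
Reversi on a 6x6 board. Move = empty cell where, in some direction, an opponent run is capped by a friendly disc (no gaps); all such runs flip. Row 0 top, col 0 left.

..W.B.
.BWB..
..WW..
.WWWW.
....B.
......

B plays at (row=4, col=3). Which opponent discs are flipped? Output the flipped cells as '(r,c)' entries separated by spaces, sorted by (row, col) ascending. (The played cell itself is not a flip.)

Dir NW: opp run (3,2), next='.' -> no flip
Dir N: opp run (3,3) (2,3) capped by B -> flip
Dir NE: opp run (3,4), next='.' -> no flip
Dir W: first cell '.' (not opp) -> no flip
Dir E: first cell 'B' (not opp) -> no flip
Dir SW: first cell '.' (not opp) -> no flip
Dir S: first cell '.' (not opp) -> no flip
Dir SE: first cell '.' (not opp) -> no flip

Answer: (2,3) (3,3)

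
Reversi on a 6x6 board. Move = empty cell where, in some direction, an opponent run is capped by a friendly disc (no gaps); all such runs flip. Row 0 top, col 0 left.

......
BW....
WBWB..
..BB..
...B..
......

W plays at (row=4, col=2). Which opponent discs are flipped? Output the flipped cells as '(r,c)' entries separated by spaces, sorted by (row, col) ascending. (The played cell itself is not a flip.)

Answer: (3,2)

Derivation:
Dir NW: first cell '.' (not opp) -> no flip
Dir N: opp run (3,2) capped by W -> flip
Dir NE: opp run (3,3), next='.' -> no flip
Dir W: first cell '.' (not opp) -> no flip
Dir E: opp run (4,3), next='.' -> no flip
Dir SW: first cell '.' (not opp) -> no flip
Dir S: first cell '.' (not opp) -> no flip
Dir SE: first cell '.' (not opp) -> no flip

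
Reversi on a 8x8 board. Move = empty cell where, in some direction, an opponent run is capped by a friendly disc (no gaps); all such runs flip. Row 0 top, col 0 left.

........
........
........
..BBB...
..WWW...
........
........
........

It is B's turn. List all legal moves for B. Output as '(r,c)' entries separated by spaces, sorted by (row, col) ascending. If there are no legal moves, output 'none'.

(3,1): no bracket -> illegal
(3,5): no bracket -> illegal
(4,1): no bracket -> illegal
(4,5): no bracket -> illegal
(5,1): flips 1 -> legal
(5,2): flips 2 -> legal
(5,3): flips 1 -> legal
(5,4): flips 2 -> legal
(5,5): flips 1 -> legal

Answer: (5,1) (5,2) (5,3) (5,4) (5,5)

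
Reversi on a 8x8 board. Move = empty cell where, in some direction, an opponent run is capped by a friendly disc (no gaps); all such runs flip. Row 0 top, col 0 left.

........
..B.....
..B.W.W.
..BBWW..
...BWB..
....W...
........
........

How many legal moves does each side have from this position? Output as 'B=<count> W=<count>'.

-- B to move --
(1,3): no bracket -> illegal
(1,4): no bracket -> illegal
(1,5): flips 1 -> legal
(1,6): no bracket -> illegal
(1,7): no bracket -> illegal
(2,3): flips 1 -> legal
(2,5): flips 2 -> legal
(2,7): no bracket -> illegal
(3,6): flips 2 -> legal
(3,7): no bracket -> illegal
(4,6): no bracket -> illegal
(5,3): no bracket -> illegal
(5,5): flips 1 -> legal
(6,3): flips 1 -> legal
(6,4): no bracket -> illegal
(6,5): flips 1 -> legal
B mobility = 7
-- W to move --
(0,1): no bracket -> illegal
(0,2): no bracket -> illegal
(0,3): no bracket -> illegal
(1,1): flips 2 -> legal
(1,3): no bracket -> illegal
(2,1): flips 2 -> legal
(2,3): no bracket -> illegal
(3,1): flips 2 -> legal
(3,6): flips 1 -> legal
(4,1): no bracket -> illegal
(4,2): flips 2 -> legal
(4,6): flips 1 -> legal
(5,2): flips 1 -> legal
(5,3): no bracket -> illegal
(5,5): flips 1 -> legal
(5,6): flips 1 -> legal
W mobility = 9

Answer: B=7 W=9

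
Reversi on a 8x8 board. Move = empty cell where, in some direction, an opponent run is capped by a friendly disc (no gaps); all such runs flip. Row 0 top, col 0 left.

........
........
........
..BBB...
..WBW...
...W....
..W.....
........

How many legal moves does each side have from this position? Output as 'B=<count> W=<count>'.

Answer: B=7 W=3

Derivation:
-- B to move --
(3,1): no bracket -> illegal
(3,5): no bracket -> illegal
(4,1): flips 1 -> legal
(4,5): flips 1 -> legal
(5,1): flips 1 -> legal
(5,2): flips 1 -> legal
(5,4): flips 1 -> legal
(5,5): flips 1 -> legal
(6,1): no bracket -> illegal
(6,3): flips 1 -> legal
(6,4): no bracket -> illegal
(7,1): no bracket -> illegal
(7,2): no bracket -> illegal
(7,3): no bracket -> illegal
B mobility = 7
-- W to move --
(2,1): no bracket -> illegal
(2,2): flips 2 -> legal
(2,3): flips 2 -> legal
(2,4): flips 2 -> legal
(2,5): no bracket -> illegal
(3,1): no bracket -> illegal
(3,5): no bracket -> illegal
(4,1): no bracket -> illegal
(4,5): no bracket -> illegal
(5,2): no bracket -> illegal
(5,4): no bracket -> illegal
W mobility = 3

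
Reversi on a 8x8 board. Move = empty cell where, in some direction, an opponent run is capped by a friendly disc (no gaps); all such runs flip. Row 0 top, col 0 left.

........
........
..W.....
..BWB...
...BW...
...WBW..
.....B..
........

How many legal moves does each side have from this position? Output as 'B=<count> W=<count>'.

-- B to move --
(1,1): no bracket -> illegal
(1,2): flips 1 -> legal
(1,3): no bracket -> illegal
(2,1): no bracket -> illegal
(2,3): flips 1 -> legal
(2,4): no bracket -> illegal
(3,1): no bracket -> illegal
(3,5): no bracket -> illegal
(4,2): no bracket -> illegal
(4,5): flips 2 -> legal
(4,6): no bracket -> illegal
(5,2): flips 1 -> legal
(5,6): flips 1 -> legal
(6,2): no bracket -> illegal
(6,3): flips 1 -> legal
(6,4): no bracket -> illegal
(6,6): no bracket -> illegal
B mobility = 6
-- W to move --
(2,1): no bracket -> illegal
(2,3): no bracket -> illegal
(2,4): flips 1 -> legal
(2,5): no bracket -> illegal
(3,1): flips 1 -> legal
(3,5): flips 1 -> legal
(4,1): no bracket -> illegal
(4,2): flips 2 -> legal
(4,5): no bracket -> illegal
(5,2): no bracket -> illegal
(5,6): no bracket -> illegal
(6,3): no bracket -> illegal
(6,4): flips 1 -> legal
(6,6): no bracket -> illegal
(7,4): no bracket -> illegal
(7,5): flips 1 -> legal
(7,6): no bracket -> illegal
W mobility = 6

Answer: B=6 W=6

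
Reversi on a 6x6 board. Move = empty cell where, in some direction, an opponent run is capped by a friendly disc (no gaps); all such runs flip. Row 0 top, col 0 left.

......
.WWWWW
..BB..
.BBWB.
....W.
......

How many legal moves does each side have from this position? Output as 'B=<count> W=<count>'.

-- B to move --
(0,0): flips 1 -> legal
(0,1): flips 1 -> legal
(0,2): flips 1 -> legal
(0,3): flips 1 -> legal
(0,4): flips 1 -> legal
(0,5): flips 1 -> legal
(1,0): no bracket -> illegal
(2,0): no bracket -> illegal
(2,1): no bracket -> illegal
(2,4): no bracket -> illegal
(2,5): no bracket -> illegal
(3,5): no bracket -> illegal
(4,2): no bracket -> illegal
(4,3): flips 1 -> legal
(4,5): no bracket -> illegal
(5,3): no bracket -> illegal
(5,4): flips 1 -> legal
(5,5): flips 2 -> legal
B mobility = 9
-- W to move --
(2,0): no bracket -> illegal
(2,1): no bracket -> illegal
(2,4): flips 1 -> legal
(2,5): no bracket -> illegal
(3,0): flips 2 -> legal
(3,5): flips 1 -> legal
(4,0): flips 2 -> legal
(4,1): flips 2 -> legal
(4,2): flips 2 -> legal
(4,3): no bracket -> illegal
(4,5): flips 2 -> legal
W mobility = 7

Answer: B=9 W=7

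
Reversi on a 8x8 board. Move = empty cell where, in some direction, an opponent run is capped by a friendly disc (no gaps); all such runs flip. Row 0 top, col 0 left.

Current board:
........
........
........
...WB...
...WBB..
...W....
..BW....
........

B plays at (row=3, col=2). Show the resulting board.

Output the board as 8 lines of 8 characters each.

Answer: ........
........
........
..BBB...
...WBB..
...W....
..BW....
........

Derivation:
Place B at (3,2); scan 8 dirs for brackets.
Dir NW: first cell '.' (not opp) -> no flip
Dir N: first cell '.' (not opp) -> no flip
Dir NE: first cell '.' (not opp) -> no flip
Dir W: first cell '.' (not opp) -> no flip
Dir E: opp run (3,3) capped by B -> flip
Dir SW: first cell '.' (not opp) -> no flip
Dir S: first cell '.' (not opp) -> no flip
Dir SE: opp run (4,3), next='.' -> no flip
All flips: (3,3)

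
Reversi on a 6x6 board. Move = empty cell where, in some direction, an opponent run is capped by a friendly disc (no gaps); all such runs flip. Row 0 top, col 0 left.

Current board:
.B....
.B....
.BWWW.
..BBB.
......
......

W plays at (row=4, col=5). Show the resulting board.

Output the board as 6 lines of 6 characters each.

Place W at (4,5); scan 8 dirs for brackets.
Dir NW: opp run (3,4) capped by W -> flip
Dir N: first cell '.' (not opp) -> no flip
Dir NE: edge -> no flip
Dir W: first cell '.' (not opp) -> no flip
Dir E: edge -> no flip
Dir SW: first cell '.' (not opp) -> no flip
Dir S: first cell '.' (not opp) -> no flip
Dir SE: edge -> no flip
All flips: (3,4)

Answer: .B....
.B....
.BWWW.
..BBW.
.....W
......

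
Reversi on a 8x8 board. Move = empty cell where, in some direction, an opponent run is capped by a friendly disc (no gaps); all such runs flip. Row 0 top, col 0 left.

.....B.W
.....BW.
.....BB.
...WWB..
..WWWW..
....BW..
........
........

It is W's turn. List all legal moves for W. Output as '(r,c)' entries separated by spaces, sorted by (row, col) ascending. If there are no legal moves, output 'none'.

Answer: (1,4) (1,7) (3,6) (5,3) (6,3) (6,4) (6,5)

Derivation:
(0,4): no bracket -> illegal
(0,6): no bracket -> illegal
(1,4): flips 1 -> legal
(1,7): flips 2 -> legal
(2,4): no bracket -> illegal
(2,7): no bracket -> illegal
(3,6): flips 2 -> legal
(3,7): no bracket -> illegal
(4,6): no bracket -> illegal
(5,3): flips 1 -> legal
(6,3): flips 1 -> legal
(6,4): flips 1 -> legal
(6,5): flips 1 -> legal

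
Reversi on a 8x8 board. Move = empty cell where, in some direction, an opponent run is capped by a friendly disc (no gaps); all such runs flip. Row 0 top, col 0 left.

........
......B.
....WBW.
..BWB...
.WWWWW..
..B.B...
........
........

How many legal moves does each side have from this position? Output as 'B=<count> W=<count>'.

-- B to move --
(1,3): no bracket -> illegal
(1,4): flips 1 -> legal
(1,5): no bracket -> illegal
(1,7): no bracket -> illegal
(2,2): no bracket -> illegal
(2,3): flips 1 -> legal
(2,7): flips 1 -> legal
(3,0): flips 1 -> legal
(3,1): no bracket -> illegal
(3,5): no bracket -> illegal
(3,6): flips 2 -> legal
(3,7): no bracket -> illegal
(4,0): no bracket -> illegal
(4,6): no bracket -> illegal
(5,0): flips 1 -> legal
(5,1): no bracket -> illegal
(5,3): no bracket -> illegal
(5,5): no bracket -> illegal
(5,6): flips 1 -> legal
B mobility = 7
-- W to move --
(0,5): no bracket -> illegal
(0,6): flips 1 -> legal
(0,7): flips 3 -> legal
(1,4): no bracket -> illegal
(1,5): no bracket -> illegal
(1,7): no bracket -> illegal
(2,1): flips 1 -> legal
(2,2): flips 1 -> legal
(2,3): flips 2 -> legal
(2,7): no bracket -> illegal
(3,1): flips 1 -> legal
(3,5): flips 1 -> legal
(3,6): no bracket -> illegal
(5,1): no bracket -> illegal
(5,3): no bracket -> illegal
(5,5): no bracket -> illegal
(6,1): flips 1 -> legal
(6,2): flips 1 -> legal
(6,3): flips 2 -> legal
(6,4): flips 1 -> legal
(6,5): flips 1 -> legal
W mobility = 12

Answer: B=7 W=12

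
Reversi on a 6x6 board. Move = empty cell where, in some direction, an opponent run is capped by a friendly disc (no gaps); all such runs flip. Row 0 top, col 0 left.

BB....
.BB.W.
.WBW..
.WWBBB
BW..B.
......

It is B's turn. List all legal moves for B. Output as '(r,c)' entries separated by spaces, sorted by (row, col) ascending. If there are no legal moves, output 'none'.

Answer: (1,3) (2,0) (2,4) (3,0) (4,2) (5,1)

Derivation:
(0,3): no bracket -> illegal
(0,4): no bracket -> illegal
(0,5): no bracket -> illegal
(1,0): no bracket -> illegal
(1,3): flips 1 -> legal
(1,5): no bracket -> illegal
(2,0): flips 1 -> legal
(2,4): flips 1 -> legal
(2,5): no bracket -> illegal
(3,0): flips 3 -> legal
(4,2): flips 2 -> legal
(4,3): no bracket -> illegal
(5,0): no bracket -> illegal
(5,1): flips 3 -> legal
(5,2): no bracket -> illegal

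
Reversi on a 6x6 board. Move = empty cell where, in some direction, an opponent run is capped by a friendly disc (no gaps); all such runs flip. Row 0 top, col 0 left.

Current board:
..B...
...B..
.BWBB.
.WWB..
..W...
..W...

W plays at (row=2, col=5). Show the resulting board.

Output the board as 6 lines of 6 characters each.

Place W at (2,5); scan 8 dirs for brackets.
Dir NW: first cell '.' (not opp) -> no flip
Dir N: first cell '.' (not opp) -> no flip
Dir NE: edge -> no flip
Dir W: opp run (2,4) (2,3) capped by W -> flip
Dir E: edge -> no flip
Dir SW: first cell '.' (not opp) -> no flip
Dir S: first cell '.' (not opp) -> no flip
Dir SE: edge -> no flip
All flips: (2,3) (2,4)

Answer: ..B...
...B..
.BWWWW
.WWB..
..W...
..W...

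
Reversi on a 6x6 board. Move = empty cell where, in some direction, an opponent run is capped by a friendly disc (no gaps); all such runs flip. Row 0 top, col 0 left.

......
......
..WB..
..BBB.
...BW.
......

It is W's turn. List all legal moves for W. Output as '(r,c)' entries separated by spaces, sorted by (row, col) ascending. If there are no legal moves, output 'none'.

(1,2): no bracket -> illegal
(1,3): no bracket -> illegal
(1,4): no bracket -> illegal
(2,1): no bracket -> illegal
(2,4): flips 2 -> legal
(2,5): no bracket -> illegal
(3,1): no bracket -> illegal
(3,5): no bracket -> illegal
(4,1): no bracket -> illegal
(4,2): flips 2 -> legal
(4,5): no bracket -> illegal
(5,2): no bracket -> illegal
(5,3): no bracket -> illegal
(5,4): no bracket -> illegal

Answer: (2,4) (4,2)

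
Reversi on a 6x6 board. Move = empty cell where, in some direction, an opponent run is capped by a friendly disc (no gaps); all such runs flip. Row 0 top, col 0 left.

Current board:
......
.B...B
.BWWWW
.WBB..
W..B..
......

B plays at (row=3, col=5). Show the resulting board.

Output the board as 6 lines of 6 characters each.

Place B at (3,5); scan 8 dirs for brackets.
Dir NW: opp run (2,4), next='.' -> no flip
Dir N: opp run (2,5) capped by B -> flip
Dir NE: edge -> no flip
Dir W: first cell '.' (not opp) -> no flip
Dir E: edge -> no flip
Dir SW: first cell '.' (not opp) -> no flip
Dir S: first cell '.' (not opp) -> no flip
Dir SE: edge -> no flip
All flips: (2,5)

Answer: ......
.B...B
.BWWWB
.WBB.B
W..B..
......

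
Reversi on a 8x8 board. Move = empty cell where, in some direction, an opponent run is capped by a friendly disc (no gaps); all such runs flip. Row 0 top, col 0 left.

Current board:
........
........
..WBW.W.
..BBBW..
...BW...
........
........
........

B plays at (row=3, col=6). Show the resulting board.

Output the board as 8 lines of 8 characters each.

Place B at (3,6); scan 8 dirs for brackets.
Dir NW: first cell '.' (not opp) -> no flip
Dir N: opp run (2,6), next='.' -> no flip
Dir NE: first cell '.' (not opp) -> no flip
Dir W: opp run (3,5) capped by B -> flip
Dir E: first cell '.' (not opp) -> no flip
Dir SW: first cell '.' (not opp) -> no flip
Dir S: first cell '.' (not opp) -> no flip
Dir SE: first cell '.' (not opp) -> no flip
All flips: (3,5)

Answer: ........
........
..WBW.W.
..BBBBB.
...BW...
........
........
........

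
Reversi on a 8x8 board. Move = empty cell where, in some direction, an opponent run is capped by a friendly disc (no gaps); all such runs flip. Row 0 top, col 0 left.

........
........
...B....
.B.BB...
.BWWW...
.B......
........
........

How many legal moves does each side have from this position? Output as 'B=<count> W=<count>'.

-- B to move --
(3,2): no bracket -> illegal
(3,5): no bracket -> illegal
(4,5): flips 3 -> legal
(5,2): flips 1 -> legal
(5,3): flips 2 -> legal
(5,4): flips 1 -> legal
(5,5): flips 1 -> legal
B mobility = 5
-- W to move --
(1,2): no bracket -> illegal
(1,3): flips 2 -> legal
(1,4): no bracket -> illegal
(2,0): flips 1 -> legal
(2,1): no bracket -> illegal
(2,2): flips 1 -> legal
(2,4): flips 2 -> legal
(2,5): flips 1 -> legal
(3,0): no bracket -> illegal
(3,2): no bracket -> illegal
(3,5): no bracket -> illegal
(4,0): flips 1 -> legal
(4,5): no bracket -> illegal
(5,0): no bracket -> illegal
(5,2): no bracket -> illegal
(6,0): flips 1 -> legal
(6,1): no bracket -> illegal
(6,2): no bracket -> illegal
W mobility = 7

Answer: B=5 W=7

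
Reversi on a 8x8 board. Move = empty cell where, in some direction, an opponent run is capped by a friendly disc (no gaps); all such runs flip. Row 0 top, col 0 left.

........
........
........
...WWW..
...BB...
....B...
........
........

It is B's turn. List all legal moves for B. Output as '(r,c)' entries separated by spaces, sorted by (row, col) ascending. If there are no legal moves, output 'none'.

(2,2): flips 1 -> legal
(2,3): flips 1 -> legal
(2,4): flips 1 -> legal
(2,5): flips 1 -> legal
(2,6): flips 1 -> legal
(3,2): no bracket -> illegal
(3,6): no bracket -> illegal
(4,2): no bracket -> illegal
(4,5): no bracket -> illegal
(4,6): no bracket -> illegal

Answer: (2,2) (2,3) (2,4) (2,5) (2,6)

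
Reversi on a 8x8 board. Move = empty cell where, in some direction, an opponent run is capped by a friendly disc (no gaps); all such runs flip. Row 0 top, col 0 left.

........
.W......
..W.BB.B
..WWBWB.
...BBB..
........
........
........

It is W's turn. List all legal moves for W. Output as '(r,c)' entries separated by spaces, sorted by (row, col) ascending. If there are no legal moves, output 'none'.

(1,3): flips 1 -> legal
(1,4): no bracket -> illegal
(1,5): flips 2 -> legal
(1,6): no bracket -> illegal
(1,7): no bracket -> illegal
(2,3): no bracket -> illegal
(2,6): no bracket -> illegal
(3,7): flips 1 -> legal
(4,2): no bracket -> illegal
(4,6): no bracket -> illegal
(4,7): no bracket -> illegal
(5,2): no bracket -> illegal
(5,3): flips 2 -> legal
(5,4): flips 1 -> legal
(5,5): flips 2 -> legal
(5,6): no bracket -> illegal

Answer: (1,3) (1,5) (3,7) (5,3) (5,4) (5,5)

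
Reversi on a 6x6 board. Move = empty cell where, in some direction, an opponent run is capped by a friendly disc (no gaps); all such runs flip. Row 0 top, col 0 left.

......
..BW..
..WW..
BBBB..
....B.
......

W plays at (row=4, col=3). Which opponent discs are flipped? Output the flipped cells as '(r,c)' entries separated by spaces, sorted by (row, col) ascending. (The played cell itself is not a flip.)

Answer: (3,3)

Derivation:
Dir NW: opp run (3,2), next='.' -> no flip
Dir N: opp run (3,3) capped by W -> flip
Dir NE: first cell '.' (not opp) -> no flip
Dir W: first cell '.' (not opp) -> no flip
Dir E: opp run (4,4), next='.' -> no flip
Dir SW: first cell '.' (not opp) -> no flip
Dir S: first cell '.' (not opp) -> no flip
Dir SE: first cell '.' (not opp) -> no flip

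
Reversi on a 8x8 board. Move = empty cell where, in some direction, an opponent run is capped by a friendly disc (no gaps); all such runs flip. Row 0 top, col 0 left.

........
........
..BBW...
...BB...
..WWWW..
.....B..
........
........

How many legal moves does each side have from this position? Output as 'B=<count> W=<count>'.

-- B to move --
(1,3): no bracket -> illegal
(1,4): flips 1 -> legal
(1,5): flips 1 -> legal
(2,5): flips 1 -> legal
(3,1): no bracket -> illegal
(3,2): no bracket -> illegal
(3,5): flips 1 -> legal
(3,6): no bracket -> illegal
(4,1): no bracket -> illegal
(4,6): no bracket -> illegal
(5,1): flips 1 -> legal
(5,2): flips 1 -> legal
(5,3): flips 1 -> legal
(5,4): flips 1 -> legal
(5,6): flips 1 -> legal
B mobility = 9
-- W to move --
(1,1): flips 2 -> legal
(1,2): flips 2 -> legal
(1,3): flips 2 -> legal
(1,4): no bracket -> illegal
(2,1): flips 2 -> legal
(2,5): flips 1 -> legal
(3,1): no bracket -> illegal
(3,2): no bracket -> illegal
(3,5): no bracket -> illegal
(4,6): no bracket -> illegal
(5,4): no bracket -> illegal
(5,6): no bracket -> illegal
(6,4): no bracket -> illegal
(6,5): flips 1 -> legal
(6,6): flips 1 -> legal
W mobility = 7

Answer: B=9 W=7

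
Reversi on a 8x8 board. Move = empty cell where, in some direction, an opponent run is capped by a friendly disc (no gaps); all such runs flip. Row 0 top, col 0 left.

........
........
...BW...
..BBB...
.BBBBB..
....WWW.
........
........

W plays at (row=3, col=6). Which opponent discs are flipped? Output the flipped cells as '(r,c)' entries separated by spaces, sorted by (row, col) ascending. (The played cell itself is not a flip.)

Dir NW: first cell '.' (not opp) -> no flip
Dir N: first cell '.' (not opp) -> no flip
Dir NE: first cell '.' (not opp) -> no flip
Dir W: first cell '.' (not opp) -> no flip
Dir E: first cell '.' (not opp) -> no flip
Dir SW: opp run (4,5) capped by W -> flip
Dir S: first cell '.' (not opp) -> no flip
Dir SE: first cell '.' (not opp) -> no flip

Answer: (4,5)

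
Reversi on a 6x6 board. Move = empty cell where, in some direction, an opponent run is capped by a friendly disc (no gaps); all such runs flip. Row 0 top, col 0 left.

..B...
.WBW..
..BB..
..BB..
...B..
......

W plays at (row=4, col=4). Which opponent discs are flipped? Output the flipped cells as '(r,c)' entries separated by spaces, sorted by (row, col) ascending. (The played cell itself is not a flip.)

Answer: (2,2) (3,3)

Derivation:
Dir NW: opp run (3,3) (2,2) capped by W -> flip
Dir N: first cell '.' (not opp) -> no flip
Dir NE: first cell '.' (not opp) -> no flip
Dir W: opp run (4,3), next='.' -> no flip
Dir E: first cell '.' (not opp) -> no flip
Dir SW: first cell '.' (not opp) -> no flip
Dir S: first cell '.' (not opp) -> no flip
Dir SE: first cell '.' (not opp) -> no flip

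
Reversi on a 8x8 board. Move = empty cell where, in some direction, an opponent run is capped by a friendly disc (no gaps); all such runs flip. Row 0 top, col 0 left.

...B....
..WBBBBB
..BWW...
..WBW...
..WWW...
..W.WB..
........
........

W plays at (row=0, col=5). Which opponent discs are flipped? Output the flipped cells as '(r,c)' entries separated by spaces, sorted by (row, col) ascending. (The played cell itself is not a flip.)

Answer: (1,4)

Derivation:
Dir NW: edge -> no flip
Dir N: edge -> no flip
Dir NE: edge -> no flip
Dir W: first cell '.' (not opp) -> no flip
Dir E: first cell '.' (not opp) -> no flip
Dir SW: opp run (1,4) capped by W -> flip
Dir S: opp run (1,5), next='.' -> no flip
Dir SE: opp run (1,6), next='.' -> no flip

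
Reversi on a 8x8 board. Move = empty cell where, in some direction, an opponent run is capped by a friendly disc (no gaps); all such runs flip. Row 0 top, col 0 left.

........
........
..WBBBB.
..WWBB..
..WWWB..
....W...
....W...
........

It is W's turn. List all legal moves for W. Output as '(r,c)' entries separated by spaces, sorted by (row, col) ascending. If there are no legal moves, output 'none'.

(1,2): no bracket -> illegal
(1,3): flips 1 -> legal
(1,4): flips 3 -> legal
(1,5): flips 1 -> legal
(1,6): flips 2 -> legal
(1,7): flips 2 -> legal
(2,7): flips 4 -> legal
(3,6): flips 3 -> legal
(3,7): no bracket -> illegal
(4,6): flips 1 -> legal
(5,5): no bracket -> illegal
(5,6): no bracket -> illegal

Answer: (1,3) (1,4) (1,5) (1,6) (1,7) (2,7) (3,6) (4,6)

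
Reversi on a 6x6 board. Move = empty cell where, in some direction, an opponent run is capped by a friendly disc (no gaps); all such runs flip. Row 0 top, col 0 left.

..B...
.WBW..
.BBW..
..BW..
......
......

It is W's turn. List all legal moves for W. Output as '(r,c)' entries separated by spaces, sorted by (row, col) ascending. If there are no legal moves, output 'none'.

(0,1): flips 1 -> legal
(0,3): no bracket -> illegal
(1,0): no bracket -> illegal
(2,0): flips 2 -> legal
(3,0): no bracket -> illegal
(3,1): flips 3 -> legal
(4,1): flips 1 -> legal
(4,2): no bracket -> illegal
(4,3): no bracket -> illegal

Answer: (0,1) (2,0) (3,1) (4,1)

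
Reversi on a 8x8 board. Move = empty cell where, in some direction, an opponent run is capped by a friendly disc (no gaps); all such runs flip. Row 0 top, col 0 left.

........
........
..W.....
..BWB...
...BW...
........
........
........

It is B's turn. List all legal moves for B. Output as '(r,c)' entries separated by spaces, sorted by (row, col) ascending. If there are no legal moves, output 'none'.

Answer: (1,2) (2,3) (4,5) (5,4)

Derivation:
(1,1): no bracket -> illegal
(1,2): flips 1 -> legal
(1,3): no bracket -> illegal
(2,1): no bracket -> illegal
(2,3): flips 1 -> legal
(2,4): no bracket -> illegal
(3,1): no bracket -> illegal
(3,5): no bracket -> illegal
(4,2): no bracket -> illegal
(4,5): flips 1 -> legal
(5,3): no bracket -> illegal
(5,4): flips 1 -> legal
(5,5): no bracket -> illegal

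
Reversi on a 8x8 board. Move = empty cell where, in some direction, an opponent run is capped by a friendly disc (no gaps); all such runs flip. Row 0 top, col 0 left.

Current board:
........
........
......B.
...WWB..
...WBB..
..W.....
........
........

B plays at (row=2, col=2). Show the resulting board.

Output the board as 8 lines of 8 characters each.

Answer: ........
........
..B...B.
...BWB..
...WBB..
..W.....
........
........

Derivation:
Place B at (2,2); scan 8 dirs for brackets.
Dir NW: first cell '.' (not opp) -> no flip
Dir N: first cell '.' (not opp) -> no flip
Dir NE: first cell '.' (not opp) -> no flip
Dir W: first cell '.' (not opp) -> no flip
Dir E: first cell '.' (not opp) -> no flip
Dir SW: first cell '.' (not opp) -> no flip
Dir S: first cell '.' (not opp) -> no flip
Dir SE: opp run (3,3) capped by B -> flip
All flips: (3,3)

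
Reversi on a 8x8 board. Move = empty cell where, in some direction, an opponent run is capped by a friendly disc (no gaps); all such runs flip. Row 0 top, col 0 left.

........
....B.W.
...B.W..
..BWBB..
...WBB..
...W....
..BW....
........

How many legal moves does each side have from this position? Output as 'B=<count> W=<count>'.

Answer: B=9 W=10

Derivation:
-- B to move --
(0,5): no bracket -> illegal
(0,6): no bracket -> illegal
(0,7): flips 2 -> legal
(1,5): flips 1 -> legal
(1,7): no bracket -> illegal
(2,2): flips 1 -> legal
(2,4): no bracket -> illegal
(2,6): no bracket -> illegal
(2,7): no bracket -> illegal
(3,6): flips 1 -> legal
(4,2): flips 1 -> legal
(5,2): flips 1 -> legal
(5,4): flips 1 -> legal
(6,4): flips 1 -> legal
(7,2): no bracket -> illegal
(7,3): flips 4 -> legal
(7,4): no bracket -> illegal
B mobility = 9
-- W to move --
(0,3): flips 1 -> legal
(0,4): no bracket -> illegal
(0,5): no bracket -> illegal
(1,2): no bracket -> illegal
(1,3): flips 1 -> legal
(1,5): no bracket -> illegal
(2,1): flips 1 -> legal
(2,2): no bracket -> illegal
(2,4): no bracket -> illegal
(2,6): flips 2 -> legal
(3,1): flips 1 -> legal
(3,6): flips 2 -> legal
(4,1): no bracket -> illegal
(4,2): no bracket -> illegal
(4,6): flips 2 -> legal
(5,1): no bracket -> illegal
(5,2): no bracket -> illegal
(5,4): no bracket -> illegal
(5,5): flips 3 -> legal
(5,6): no bracket -> illegal
(6,1): flips 1 -> legal
(7,1): flips 1 -> legal
(7,2): no bracket -> illegal
(7,3): no bracket -> illegal
W mobility = 10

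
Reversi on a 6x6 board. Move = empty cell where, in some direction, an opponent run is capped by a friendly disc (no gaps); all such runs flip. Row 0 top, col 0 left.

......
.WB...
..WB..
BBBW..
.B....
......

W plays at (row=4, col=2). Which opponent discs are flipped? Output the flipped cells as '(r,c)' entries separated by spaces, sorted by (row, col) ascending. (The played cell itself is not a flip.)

Answer: (3,2)

Derivation:
Dir NW: opp run (3,1), next='.' -> no flip
Dir N: opp run (3,2) capped by W -> flip
Dir NE: first cell 'W' (not opp) -> no flip
Dir W: opp run (4,1), next='.' -> no flip
Dir E: first cell '.' (not opp) -> no flip
Dir SW: first cell '.' (not opp) -> no flip
Dir S: first cell '.' (not opp) -> no flip
Dir SE: first cell '.' (not opp) -> no flip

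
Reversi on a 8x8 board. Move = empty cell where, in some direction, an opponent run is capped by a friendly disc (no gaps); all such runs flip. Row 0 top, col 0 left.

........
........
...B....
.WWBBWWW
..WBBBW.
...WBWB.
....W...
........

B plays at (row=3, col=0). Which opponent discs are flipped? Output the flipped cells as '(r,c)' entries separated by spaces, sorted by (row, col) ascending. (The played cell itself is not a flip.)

Dir NW: edge -> no flip
Dir N: first cell '.' (not opp) -> no flip
Dir NE: first cell '.' (not opp) -> no flip
Dir W: edge -> no flip
Dir E: opp run (3,1) (3,2) capped by B -> flip
Dir SW: edge -> no flip
Dir S: first cell '.' (not opp) -> no flip
Dir SE: first cell '.' (not opp) -> no flip

Answer: (3,1) (3,2)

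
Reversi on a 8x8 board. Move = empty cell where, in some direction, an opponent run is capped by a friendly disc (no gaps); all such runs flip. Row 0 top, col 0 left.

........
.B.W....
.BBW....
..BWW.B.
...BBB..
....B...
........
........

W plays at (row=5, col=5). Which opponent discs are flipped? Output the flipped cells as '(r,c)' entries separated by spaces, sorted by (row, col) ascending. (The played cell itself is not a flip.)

Dir NW: opp run (4,4) capped by W -> flip
Dir N: opp run (4,5), next='.' -> no flip
Dir NE: first cell '.' (not opp) -> no flip
Dir W: opp run (5,4), next='.' -> no flip
Dir E: first cell '.' (not opp) -> no flip
Dir SW: first cell '.' (not opp) -> no flip
Dir S: first cell '.' (not opp) -> no flip
Dir SE: first cell '.' (not opp) -> no flip

Answer: (4,4)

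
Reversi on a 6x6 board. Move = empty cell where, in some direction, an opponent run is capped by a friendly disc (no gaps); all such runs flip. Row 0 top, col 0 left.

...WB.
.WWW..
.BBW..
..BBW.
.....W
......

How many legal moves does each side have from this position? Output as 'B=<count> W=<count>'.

Answer: B=6 W=8

Derivation:
-- B to move --
(0,0): flips 1 -> legal
(0,1): flips 1 -> legal
(0,2): flips 2 -> legal
(1,0): no bracket -> illegal
(1,4): flips 1 -> legal
(2,0): no bracket -> illegal
(2,4): flips 1 -> legal
(2,5): no bracket -> illegal
(3,5): flips 1 -> legal
(4,3): no bracket -> illegal
(4,4): no bracket -> illegal
(5,4): no bracket -> illegal
(5,5): no bracket -> illegal
B mobility = 6
-- W to move --
(0,5): flips 1 -> legal
(1,0): no bracket -> illegal
(1,4): no bracket -> illegal
(1,5): no bracket -> illegal
(2,0): flips 2 -> legal
(2,4): no bracket -> illegal
(3,0): flips 1 -> legal
(3,1): flips 4 -> legal
(4,1): flips 1 -> legal
(4,2): flips 2 -> legal
(4,3): flips 1 -> legal
(4,4): flips 2 -> legal
W mobility = 8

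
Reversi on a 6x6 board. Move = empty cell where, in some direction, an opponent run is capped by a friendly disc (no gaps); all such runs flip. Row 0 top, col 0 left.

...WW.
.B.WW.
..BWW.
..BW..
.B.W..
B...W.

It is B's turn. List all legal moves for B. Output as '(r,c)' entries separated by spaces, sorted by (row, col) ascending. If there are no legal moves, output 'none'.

(0,2): no bracket -> illegal
(0,5): flips 2 -> legal
(1,2): no bracket -> illegal
(1,5): no bracket -> illegal
(2,5): flips 2 -> legal
(3,4): flips 1 -> legal
(3,5): no bracket -> illegal
(4,2): no bracket -> illegal
(4,4): flips 1 -> legal
(4,5): no bracket -> illegal
(5,2): no bracket -> illegal
(5,3): no bracket -> illegal
(5,5): no bracket -> illegal

Answer: (0,5) (2,5) (3,4) (4,4)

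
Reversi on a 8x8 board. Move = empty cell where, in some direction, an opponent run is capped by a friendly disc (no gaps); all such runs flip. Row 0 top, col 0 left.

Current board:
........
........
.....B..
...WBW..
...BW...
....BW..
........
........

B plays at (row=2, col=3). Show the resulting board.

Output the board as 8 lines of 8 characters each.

Answer: ........
........
...B.B..
...BBW..
...BW...
....BW..
........
........

Derivation:
Place B at (2,3); scan 8 dirs for brackets.
Dir NW: first cell '.' (not opp) -> no flip
Dir N: first cell '.' (not opp) -> no flip
Dir NE: first cell '.' (not opp) -> no flip
Dir W: first cell '.' (not opp) -> no flip
Dir E: first cell '.' (not opp) -> no flip
Dir SW: first cell '.' (not opp) -> no flip
Dir S: opp run (3,3) capped by B -> flip
Dir SE: first cell 'B' (not opp) -> no flip
All flips: (3,3)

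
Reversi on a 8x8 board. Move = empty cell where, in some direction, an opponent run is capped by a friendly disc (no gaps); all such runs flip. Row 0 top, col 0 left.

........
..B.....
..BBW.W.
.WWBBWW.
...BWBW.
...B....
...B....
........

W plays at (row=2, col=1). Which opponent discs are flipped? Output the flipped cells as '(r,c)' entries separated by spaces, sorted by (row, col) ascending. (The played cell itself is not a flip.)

Dir NW: first cell '.' (not opp) -> no flip
Dir N: first cell '.' (not opp) -> no flip
Dir NE: opp run (1,2), next='.' -> no flip
Dir W: first cell '.' (not opp) -> no flip
Dir E: opp run (2,2) (2,3) capped by W -> flip
Dir SW: first cell '.' (not opp) -> no flip
Dir S: first cell 'W' (not opp) -> no flip
Dir SE: first cell 'W' (not opp) -> no flip

Answer: (2,2) (2,3)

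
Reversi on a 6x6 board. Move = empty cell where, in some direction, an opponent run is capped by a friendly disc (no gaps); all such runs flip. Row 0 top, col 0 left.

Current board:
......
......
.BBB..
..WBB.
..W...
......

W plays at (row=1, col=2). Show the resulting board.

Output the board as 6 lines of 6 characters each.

Answer: ......
..W...
.BWB..
..WBB.
..W...
......

Derivation:
Place W at (1,2); scan 8 dirs for brackets.
Dir NW: first cell '.' (not opp) -> no flip
Dir N: first cell '.' (not opp) -> no flip
Dir NE: first cell '.' (not opp) -> no flip
Dir W: first cell '.' (not opp) -> no flip
Dir E: first cell '.' (not opp) -> no flip
Dir SW: opp run (2,1), next='.' -> no flip
Dir S: opp run (2,2) capped by W -> flip
Dir SE: opp run (2,3) (3,4), next='.' -> no flip
All flips: (2,2)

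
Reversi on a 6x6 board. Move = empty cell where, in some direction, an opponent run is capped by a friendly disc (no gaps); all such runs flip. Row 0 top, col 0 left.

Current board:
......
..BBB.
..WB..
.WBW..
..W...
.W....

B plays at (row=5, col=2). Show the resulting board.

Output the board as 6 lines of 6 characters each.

Answer: ......
..BBB.
..WB..
.WBW..
..B...
.WB...

Derivation:
Place B at (5,2); scan 8 dirs for brackets.
Dir NW: first cell '.' (not opp) -> no flip
Dir N: opp run (4,2) capped by B -> flip
Dir NE: first cell '.' (not opp) -> no flip
Dir W: opp run (5,1), next='.' -> no flip
Dir E: first cell '.' (not opp) -> no flip
Dir SW: edge -> no flip
Dir S: edge -> no flip
Dir SE: edge -> no flip
All flips: (4,2)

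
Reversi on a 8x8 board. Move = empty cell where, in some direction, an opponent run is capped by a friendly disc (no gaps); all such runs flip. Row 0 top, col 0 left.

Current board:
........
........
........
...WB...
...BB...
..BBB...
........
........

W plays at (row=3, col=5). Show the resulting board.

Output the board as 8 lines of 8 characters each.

Place W at (3,5); scan 8 dirs for brackets.
Dir NW: first cell '.' (not opp) -> no flip
Dir N: first cell '.' (not opp) -> no flip
Dir NE: first cell '.' (not opp) -> no flip
Dir W: opp run (3,4) capped by W -> flip
Dir E: first cell '.' (not opp) -> no flip
Dir SW: opp run (4,4) (5,3), next='.' -> no flip
Dir S: first cell '.' (not opp) -> no flip
Dir SE: first cell '.' (not opp) -> no flip
All flips: (3,4)

Answer: ........
........
........
...WWW..
...BB...
..BBB...
........
........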